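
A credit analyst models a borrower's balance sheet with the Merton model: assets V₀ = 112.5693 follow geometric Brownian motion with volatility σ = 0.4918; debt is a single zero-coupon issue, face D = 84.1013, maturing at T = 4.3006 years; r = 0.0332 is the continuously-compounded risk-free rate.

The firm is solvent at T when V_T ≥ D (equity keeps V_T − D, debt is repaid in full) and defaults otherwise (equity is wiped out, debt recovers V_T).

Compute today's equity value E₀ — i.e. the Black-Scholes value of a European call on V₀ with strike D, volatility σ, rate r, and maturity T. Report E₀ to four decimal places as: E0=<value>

E0=58.8922

d₁ = [ln(V₀/D) + (r + σ²/2)T] / (σ√T)
   = [ln(112.5693/84.1013) + (0.0332 + 0.5·0.4918²)·4.3006] / (0.4918·√4.3006)
   = [0.291547 + 0.662867] / 1.019889 = 0.935802
d₂ = d₁ − σ√T = 0.935802 − 1.019889 = -0.084088
N(d₁) = 0.825312,  N(d₂) = 0.466493,  e^(−rT) = 0.866945
E₀ = V₀·N(d₁) − D·e^(−rT)·N(d₂)
   = 112.5693·0.825312 − 84.1013·0.866945·0.466493 = 58.892247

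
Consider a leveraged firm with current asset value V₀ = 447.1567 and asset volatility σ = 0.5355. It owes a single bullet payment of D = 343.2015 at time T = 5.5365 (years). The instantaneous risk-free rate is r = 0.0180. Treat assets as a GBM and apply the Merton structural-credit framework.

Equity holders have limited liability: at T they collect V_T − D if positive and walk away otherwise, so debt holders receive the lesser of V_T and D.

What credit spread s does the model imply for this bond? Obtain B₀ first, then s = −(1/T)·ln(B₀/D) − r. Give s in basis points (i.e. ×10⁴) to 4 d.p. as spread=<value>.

d₁ = [ln(V₀/D) + (r + σ²/2)T] / (σ√T)
   = [ln(447.1567/343.2015) + (0.0180 + 0.5·0.5355²)·5.5365] / (0.5355·√5.5365)
   = [0.264591 + 0.893481] / 1.260019 = 0.919091
d₂ = d₁ − σ√T = 0.919091 − 1.260019 = -0.340928
N(d₁) = 0.820976,  N(d₂) = 0.366579,  e^(−rT) = 0.905148
E₀ = V₀·N(d₁) − D·e^(−rT)·N(d₂)
   = 447.1567·0.820976 − 343.2015·0.905148·0.366579 = 253.227902
B₀ = V₀ − E₀ = 447.1567 − 253.227902 = 193.928798
spread = −(1/T)·ln(B₀/D) − r = −(1/5.5365)·ln(193.928798/343.2015) − 0.0180 = 0.08510244
in basis points: 0.08510244 × 10⁴ = 851.0244 bp

spread=851.0244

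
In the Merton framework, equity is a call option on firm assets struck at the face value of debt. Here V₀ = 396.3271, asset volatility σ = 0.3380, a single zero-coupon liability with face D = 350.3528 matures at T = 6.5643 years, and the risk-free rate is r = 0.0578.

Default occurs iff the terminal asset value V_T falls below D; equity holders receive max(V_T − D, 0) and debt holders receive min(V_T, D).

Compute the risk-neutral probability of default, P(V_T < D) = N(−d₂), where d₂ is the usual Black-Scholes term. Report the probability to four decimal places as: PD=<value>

PD=0.4414

d₁ = [ln(V₀/D) + (r + σ²/2)T] / (σ√T)
   = [ln(396.3271/350.3528) + (0.0578 + 0.5·0.3380²)·6.5643] / (0.3380·√6.5643)
   = [0.123299 + 0.754382] / 0.865986 = 1.013506
d₂ = d₁ − σ√T = 1.013506 − 0.865986 = 0.147519
risk-neutral PD = N(−d₂) = N(-0.147519) = 0.441361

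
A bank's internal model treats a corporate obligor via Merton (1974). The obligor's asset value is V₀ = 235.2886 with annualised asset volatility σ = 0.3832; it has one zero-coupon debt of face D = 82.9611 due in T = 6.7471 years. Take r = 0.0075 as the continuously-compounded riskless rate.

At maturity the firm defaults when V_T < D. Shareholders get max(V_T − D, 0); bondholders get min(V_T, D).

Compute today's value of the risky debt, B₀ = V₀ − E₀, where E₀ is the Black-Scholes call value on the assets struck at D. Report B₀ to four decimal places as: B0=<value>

d₁ = [ln(V₀/D) + (r + σ²/2)T] / (σ√T)
   = [ln(235.2886/82.9611) + (0.0075 + 0.5·0.3832²)·6.7471] / (0.3832·√6.7471)
   = [1.042441 + 0.545983] / 0.995369 = 1.595814
d₂ = d₁ − σ√T = 1.595814 − 0.995369 = 0.600445
N(d₁) = 0.944735,  N(d₂) = 0.725895,  e^(−rT) = 0.950656
E₀ = V₀·N(d₁) − D·e^(−rT)·N(d₂)
   = 235.2886·0.944735 − 82.9611·0.950656·0.725895 = 165.035837
B₀ = V₀ − E₀ = 235.2886 − 165.035837 = 70.252763

B0=70.2528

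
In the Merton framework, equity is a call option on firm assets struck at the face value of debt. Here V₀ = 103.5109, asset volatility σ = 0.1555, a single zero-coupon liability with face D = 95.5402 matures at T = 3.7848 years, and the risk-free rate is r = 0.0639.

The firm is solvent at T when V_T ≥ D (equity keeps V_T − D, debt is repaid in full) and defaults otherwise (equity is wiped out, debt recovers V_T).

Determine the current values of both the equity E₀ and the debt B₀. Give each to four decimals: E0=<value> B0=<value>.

d₁ = [ln(V₀/D) + (r + σ²/2)T] / (σ√T)
   = [ln(103.5109/95.5402) + (0.0639 + 0.5·0.1555²)·3.7848] / (0.1555·√3.7848)
   = [0.080130 + 0.287607] / 0.302518 = 1.215586
d₂ = d₁ − σ√T = 1.215586 − 0.302518 = 0.913068
N(d₁) = 0.887929,  N(d₂) = 0.819397,  e^(−rT) = 0.785175
E₀ = V₀·N(d₁) − D·e^(−rT)·N(d₂)
   = 103.5109·0.887929 − 95.5402·0.785175·0.819397 = 30.442635
B₀ = V₀ − E₀ = 103.5109 − 30.442635 = 73.068265

E0=30.4426 B0=73.0683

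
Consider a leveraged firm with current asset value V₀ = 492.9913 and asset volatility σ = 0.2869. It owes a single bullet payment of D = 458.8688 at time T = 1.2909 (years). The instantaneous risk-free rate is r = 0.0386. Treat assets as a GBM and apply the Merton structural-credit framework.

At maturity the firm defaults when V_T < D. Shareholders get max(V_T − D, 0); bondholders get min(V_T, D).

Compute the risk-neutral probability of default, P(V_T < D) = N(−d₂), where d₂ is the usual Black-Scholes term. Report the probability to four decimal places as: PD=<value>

PD=0.4169

d₁ = [ln(V₀/D) + (r + σ²/2)T] / (σ√T)
   = [ln(492.9913/458.8688) + (0.0386 + 0.5·0.2869²)·1.2909] / (0.2869·√1.2909)
   = [0.071727 + 0.102957] / 0.325969 = 0.535891
d₂ = d₁ − σ√T = 0.535891 − 0.325969 = 0.209921
risk-neutral PD = N(−d₂) = N(-0.209921) = 0.416865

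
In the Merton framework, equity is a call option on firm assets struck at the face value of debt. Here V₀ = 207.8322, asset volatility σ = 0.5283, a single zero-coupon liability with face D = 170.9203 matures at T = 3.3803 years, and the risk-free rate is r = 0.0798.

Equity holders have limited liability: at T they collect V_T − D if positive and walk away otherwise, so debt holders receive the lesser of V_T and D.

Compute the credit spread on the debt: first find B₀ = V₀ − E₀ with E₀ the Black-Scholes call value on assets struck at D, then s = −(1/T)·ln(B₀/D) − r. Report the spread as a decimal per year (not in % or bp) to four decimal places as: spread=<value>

d₁ = [ln(V₀/D) + (r + σ²/2)T] / (σ√T)
   = [ln(207.8322/170.9203) + (0.0798 + 0.5·0.5283²)·3.3803] / (0.5283·√3.3803)
   = [0.195534 + 0.741470] / 0.971311 = 0.964680
d₂ = d₁ − σ√T = 0.964680 − 0.971311 = -0.006631
N(d₁) = 0.832647,  N(d₂) = 0.497355,  e^(−rT) = 0.763572
E₀ = V₀·N(d₁) − D·e^(−rT)·N(d₂)
   = 207.8322·0.832647 − 170.9203·0.763572·0.497355 = 108.141216
B₀ = V₀ − E₀ = 207.8322 − 108.141216 = 99.690984
spread = −(1/T)·ln(B₀/D) − r = −(1/3.3803)·ln(99.690984/170.9203) − 0.0798 = 0.07968943

spread=0.0797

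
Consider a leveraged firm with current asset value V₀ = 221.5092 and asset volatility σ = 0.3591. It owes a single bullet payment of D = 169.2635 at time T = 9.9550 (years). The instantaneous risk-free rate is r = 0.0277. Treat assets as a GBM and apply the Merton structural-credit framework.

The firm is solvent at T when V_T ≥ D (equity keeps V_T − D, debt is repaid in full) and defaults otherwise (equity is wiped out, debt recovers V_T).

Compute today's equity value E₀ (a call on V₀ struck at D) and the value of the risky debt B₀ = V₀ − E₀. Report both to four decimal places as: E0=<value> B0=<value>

d₁ = [ln(V₀/D) + (r + σ²/2)T] / (σ√T)
   = [ln(221.5092/169.2635) + (0.0277 + 0.5·0.3591²)·9.9550] / (0.3591·√9.9550)
   = [0.269007 + 0.917616] / 1.133016 = 1.047314
d₂ = d₁ − σ√T = 1.047314 − 1.133016 = -0.085702
N(d₁) = 0.852523,  N(d₂) = 0.465852,  e^(−rT) = 0.759000
E₀ = V₀·N(d₁) − D·e^(−rT)·N(d₂)
   = 221.5092·0.852523 − 169.2635·0.759000·0.465852 = 128.993174
B₀ = V₀ − E₀ = 221.5092 − 128.993174 = 92.516026

E0=128.9932 B0=92.5160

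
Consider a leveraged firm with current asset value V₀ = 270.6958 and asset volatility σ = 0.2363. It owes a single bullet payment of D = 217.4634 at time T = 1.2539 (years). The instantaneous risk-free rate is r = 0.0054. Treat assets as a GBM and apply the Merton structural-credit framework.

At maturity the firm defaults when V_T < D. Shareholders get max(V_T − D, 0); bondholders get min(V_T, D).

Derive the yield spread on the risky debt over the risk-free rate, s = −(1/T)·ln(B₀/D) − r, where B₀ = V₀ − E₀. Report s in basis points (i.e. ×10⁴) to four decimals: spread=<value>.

spread=261.2190

d₁ = [ln(V₀/D) + (r + σ²/2)T] / (σ√T)
   = [ln(270.6958/217.4634) + (0.0054 + 0.5·0.2363²)·1.2539] / (0.2363·√1.2539)
   = [0.218965 + 0.041778] / 0.264603 = 0.985414
d₂ = d₁ − σ√T = 0.985414 − 0.264603 = 0.720810
N(d₁) = 0.837790,  N(d₂) = 0.764487,  e^(−rT) = 0.993252
E₀ = V₀·N(d₁) − D·e^(−rT)·N(d₂)
   = 270.6958·0.837790 − 217.4634·0.993252·0.764487 = 61.660058
B₀ = V₀ − E₀ = 270.6958 − 61.660058 = 209.035742
spread = −(1/T)·ln(B₀/D) − r = −(1/1.2539)·ln(209.035742/217.4634) − 0.0054 = 0.02612190
in basis points: 0.02612190 × 10⁴ = 261.2190 bp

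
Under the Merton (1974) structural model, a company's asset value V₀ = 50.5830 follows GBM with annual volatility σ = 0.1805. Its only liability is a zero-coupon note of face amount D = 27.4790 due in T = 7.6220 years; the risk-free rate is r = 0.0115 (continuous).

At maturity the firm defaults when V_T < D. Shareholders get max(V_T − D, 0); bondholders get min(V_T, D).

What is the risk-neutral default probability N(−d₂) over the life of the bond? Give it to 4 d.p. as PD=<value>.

PD=0.1248

d₁ = [ln(V₀/D) + (r + σ²/2)T] / (σ√T)
   = [ln(50.5830/27.4790) + (0.0115 + 0.5·0.1805²)·7.6220] / (0.1805·√7.6220)
   = [0.610193 + 0.211816] / 0.498324 = 1.649549
d₂ = d₁ − σ√T = 1.649549 − 0.498324 = 1.151226
risk-neutral PD = N(−d₂) = N(-1.151226) = 0.124820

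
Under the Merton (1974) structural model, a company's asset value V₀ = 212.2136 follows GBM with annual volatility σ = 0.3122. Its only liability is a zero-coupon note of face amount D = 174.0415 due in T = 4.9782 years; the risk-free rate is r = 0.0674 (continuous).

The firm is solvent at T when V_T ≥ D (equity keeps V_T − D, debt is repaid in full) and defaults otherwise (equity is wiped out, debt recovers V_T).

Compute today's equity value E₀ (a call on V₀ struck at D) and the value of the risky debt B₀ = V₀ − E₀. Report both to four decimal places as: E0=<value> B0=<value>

E0=101.7143 B0=110.4993

d₁ = [ln(V₀/D) + (r + σ²/2)T] / (σ√T)
   = [ln(212.2136/174.0415) + (0.0674 + 0.5·0.3122²)·4.9782] / (0.3122·√4.9782)
   = [0.198300 + 0.578140] / 0.696577 = 1.114651
d₂ = d₁ − σ√T = 1.114651 − 0.696577 = 0.418074
N(d₁) = 0.867500,  N(d₂) = 0.662053,  e^(−rT) = 0.714959
E₀ = V₀·N(d₁) − D·e^(−rT)·N(d₂)
   = 212.2136·0.867500 − 174.0415·0.714959·0.662053 = 101.714347
B₀ = V₀ − E₀ = 212.2136 − 101.714347 = 110.499253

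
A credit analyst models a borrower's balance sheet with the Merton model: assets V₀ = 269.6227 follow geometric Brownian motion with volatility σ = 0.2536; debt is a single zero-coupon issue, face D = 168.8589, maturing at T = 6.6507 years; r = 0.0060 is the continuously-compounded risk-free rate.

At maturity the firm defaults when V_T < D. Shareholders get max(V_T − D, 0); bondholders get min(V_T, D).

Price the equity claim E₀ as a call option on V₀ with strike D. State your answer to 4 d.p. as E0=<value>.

E0=123.9778

d₁ = [ln(V₀/D) + (r + σ²/2)T] / (σ√T)
   = [ln(269.6227/168.8589) + (0.0060 + 0.5·0.2536²)·6.6507] / (0.2536·√6.6507)
   = [0.467960 + 0.253767] / 0.654008 = 1.103546
d₂ = d₁ − σ√T = 1.103546 − 0.654008 = 0.449538
N(d₁) = 0.865105,  N(d₂) = 0.673478,  e^(−rT) = 0.960881
E₀ = V₀·N(d₁) − D·e^(−rT)·N(d₂)
   = 269.6227·0.865105 − 168.8589·0.960881·0.673478 = 123.977796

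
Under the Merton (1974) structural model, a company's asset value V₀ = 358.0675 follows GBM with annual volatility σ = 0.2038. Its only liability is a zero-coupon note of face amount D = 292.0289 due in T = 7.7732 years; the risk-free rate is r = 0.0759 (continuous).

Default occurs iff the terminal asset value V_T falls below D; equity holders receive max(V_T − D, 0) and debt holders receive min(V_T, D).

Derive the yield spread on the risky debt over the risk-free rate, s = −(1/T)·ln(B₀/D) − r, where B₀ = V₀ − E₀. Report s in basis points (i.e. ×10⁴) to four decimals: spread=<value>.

d₁ = [ln(V₀/D) + (r + σ²/2)T] / (σ√T)
   = [ln(358.0675/292.0289) + (0.0759 + 0.5·0.2038²)·7.7732] / (0.2038·√7.7732)
   = [0.203869 + 0.751414] / 0.568204 = 1.681232
d₂ = d₁ − σ√T = 1.681232 − 0.568204 = 1.113028
N(d₁) = 0.953641,  N(d₂) = 0.867152,  e^(−rT) = 0.554335
E₀ = V₀·N(d₁) − D·e^(−rT)·N(d₂)
   = 358.0675·0.953641 − 292.0289·0.554335·0.867152 = 201.091708
B₀ = V₀ − E₀ = 358.0675 − 201.091708 = 156.975792
spread = −(1/T)·ln(B₀/D) − r = −(1/7.7732)·ln(156.975792/292.0289) − 0.0759 = 0.00395915
in basis points: 0.00395915 × 10⁴ = 39.5915 bp

spread=39.5915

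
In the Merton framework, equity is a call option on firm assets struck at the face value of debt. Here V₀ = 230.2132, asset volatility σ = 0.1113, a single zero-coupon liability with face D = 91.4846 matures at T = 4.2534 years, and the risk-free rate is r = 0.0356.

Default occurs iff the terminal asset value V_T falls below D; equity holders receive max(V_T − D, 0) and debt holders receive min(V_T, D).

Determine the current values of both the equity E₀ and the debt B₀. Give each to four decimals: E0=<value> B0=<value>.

E0=151.5835 B0=78.6297

d₁ = [ln(V₀/D) + (r + σ²/2)T] / (σ√T)
   = [ln(230.2132/91.4846) + (0.0356 + 0.5·0.1113²)·4.2534] / (0.1113·√4.2534)
   = [0.922835 + 0.177766] / 0.229543 = 4.794758
d₂ = d₁ − σ√T = 4.794758 − 0.229543 = 4.565215
N(d₁) = 0.999999,  N(d₂) = 0.999998,  e^(−rT) = 0.859486
E₀ = V₀·N(d₁) − D·e^(−rT)·N(d₂)
   = 230.2132·0.999999 − 91.4846·0.859486·0.999998 = 151.583499
B₀ = V₀ − E₀ = 230.2132 − 151.583499 = 78.629701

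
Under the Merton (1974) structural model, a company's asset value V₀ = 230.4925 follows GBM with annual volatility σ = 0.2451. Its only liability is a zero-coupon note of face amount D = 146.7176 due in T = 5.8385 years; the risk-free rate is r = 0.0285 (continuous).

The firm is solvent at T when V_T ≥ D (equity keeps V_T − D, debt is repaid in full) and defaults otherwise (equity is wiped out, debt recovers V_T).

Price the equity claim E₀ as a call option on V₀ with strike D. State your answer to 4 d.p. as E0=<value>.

d₁ = [ln(V₀/D) + (r + σ²/2)T] / (σ√T)
   = [ln(230.4925/146.7176) + (0.0285 + 0.5·0.2451²)·5.8385] / (0.2451·√5.8385)
   = [0.451709 + 0.341768] / 0.592235 = 1.339801
d₂ = d₁ − σ√T = 1.339801 − 0.592235 = 0.747566
N(d₁) = 0.909845,  N(d₂) = 0.772639,  e^(−rT) = 0.846710
E₀ = V₀·N(d₁) − D·e^(−rT)·N(d₂)
   = 230.4925·0.909845 − 146.7176·0.846710·0.772639 = 113.729632

E0=113.7296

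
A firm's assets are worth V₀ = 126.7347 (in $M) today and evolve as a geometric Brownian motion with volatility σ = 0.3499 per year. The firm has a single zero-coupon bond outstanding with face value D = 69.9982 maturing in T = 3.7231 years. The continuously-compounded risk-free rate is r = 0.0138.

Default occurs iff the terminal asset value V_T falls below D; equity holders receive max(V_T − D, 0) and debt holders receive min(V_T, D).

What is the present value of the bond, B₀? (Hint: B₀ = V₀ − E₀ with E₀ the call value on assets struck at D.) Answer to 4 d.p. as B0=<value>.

B0=61.0710

d₁ = [ln(V₀/D) + (r + σ²/2)T] / (σ√T)
   = [ln(126.7347/69.9982) + (0.0138 + 0.5·0.3499²)·3.7231] / (0.3499·√3.7231)
   = [0.593626 + 0.279288] / 0.675144 = 1.292932
d₂ = d₁ − σ√T = 1.292932 − 0.675144 = 0.617788
N(d₁) = 0.901983,  N(d₂) = 0.731642,  e^(−rT) = 0.949919
E₀ = V₀·N(d₁) − D·e^(−rT)·N(d₂)
   = 126.7347·0.901983 − 69.9982·0.949919·0.731642 = 65.663691
B₀ = V₀ − E₀ = 126.7347 − 65.663691 = 61.071009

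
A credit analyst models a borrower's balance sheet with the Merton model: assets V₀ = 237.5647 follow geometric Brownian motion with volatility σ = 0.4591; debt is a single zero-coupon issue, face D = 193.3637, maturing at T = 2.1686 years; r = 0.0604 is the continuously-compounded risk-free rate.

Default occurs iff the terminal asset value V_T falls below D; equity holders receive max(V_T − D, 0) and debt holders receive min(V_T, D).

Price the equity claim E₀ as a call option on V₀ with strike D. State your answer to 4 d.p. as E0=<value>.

E0=94.0885

d₁ = [ln(V₀/D) + (r + σ²/2)T] / (σ√T)
   = [ln(237.5647/193.3637) + (0.0604 + 0.5·0.4591²)·2.1686] / (0.4591·√2.1686)
   = [0.205867 + 0.359524] / 0.676078 = 0.836281
d₂ = d₁ − σ√T = 0.836281 − 0.676078 = 0.160203
N(d₁) = 0.798502,  N(d₂) = 0.563639,  e^(−rT) = 0.877232
E₀ = V₀·N(d₁) − D·e^(−rT)·N(d₂)
   = 237.5647·0.798502 − 193.3637·0.877232·0.563639 = 94.088540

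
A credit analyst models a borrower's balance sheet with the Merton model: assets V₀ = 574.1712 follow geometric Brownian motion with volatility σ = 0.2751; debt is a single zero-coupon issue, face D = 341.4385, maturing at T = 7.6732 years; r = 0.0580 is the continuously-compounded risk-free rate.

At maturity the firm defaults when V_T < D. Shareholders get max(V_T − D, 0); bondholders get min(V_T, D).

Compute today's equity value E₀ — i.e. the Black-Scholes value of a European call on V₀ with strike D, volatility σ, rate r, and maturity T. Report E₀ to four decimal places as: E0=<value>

d₁ = [ln(V₀/D) + (r + σ²/2)T] / (σ√T)
   = [ln(574.1712/341.4385) + (0.0580 + 0.5·0.2751²)·7.6732] / (0.2751·√7.6732)
   = [0.519760 + 0.735400] / 0.762042 = 1.647100
d₂ = d₁ − σ√T = 1.647100 − 0.762042 = 0.885059
N(d₁) = 0.950231,  N(d₂) = 0.811937,  e^(−rT) = 0.640795
E₀ = V₀·N(d₁) − D·e^(−rT)·N(d₂)
   = 574.1712·0.950231 − 341.4385·0.640795·0.811937 = 367.949939

E0=367.9499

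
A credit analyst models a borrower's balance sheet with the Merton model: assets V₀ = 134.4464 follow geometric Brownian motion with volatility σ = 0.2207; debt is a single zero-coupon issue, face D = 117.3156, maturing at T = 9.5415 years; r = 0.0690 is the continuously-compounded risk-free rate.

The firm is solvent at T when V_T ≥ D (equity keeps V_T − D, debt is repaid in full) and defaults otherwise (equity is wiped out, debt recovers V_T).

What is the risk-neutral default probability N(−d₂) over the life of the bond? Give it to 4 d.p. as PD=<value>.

PD=0.2047

d₁ = [ln(V₀/D) + (r + σ²/2)T] / (σ√T)
   = [ln(134.4464/117.3156) + (0.0690 + 0.5·0.2207²)·9.5415] / (0.2207·√9.5415)
   = [0.136298 + 0.890740] / 0.681727 = 1.506522
d₂ = d₁ − σ√T = 1.506522 − 0.681727 = 0.824795
risk-neutral PD = N(−d₂) = N(-0.824795) = 0.204744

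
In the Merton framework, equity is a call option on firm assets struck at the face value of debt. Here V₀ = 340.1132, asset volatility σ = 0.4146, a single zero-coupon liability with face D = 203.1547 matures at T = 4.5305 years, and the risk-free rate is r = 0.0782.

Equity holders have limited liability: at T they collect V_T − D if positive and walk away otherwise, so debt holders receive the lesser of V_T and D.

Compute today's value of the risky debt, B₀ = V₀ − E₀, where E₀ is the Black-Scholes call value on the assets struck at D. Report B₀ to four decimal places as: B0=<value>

d₁ = [ln(V₀/D) + (r + σ²/2)T] / (σ√T)
   = [ln(340.1132/203.1547) + (0.0782 + 0.5·0.4146²)·4.5305] / (0.4146·√4.5305)
   = [0.515311 + 0.743666] / 0.882475 = 1.426643
d₂ = d₁ − σ√T = 1.426643 − 0.882475 = 0.544168
N(d₁) = 0.923159,  N(d₂) = 0.706837,  e^(−rT) = 0.701675
E₀ = V₀·N(d₁) − D·e^(−rT)·N(d₂)
   = 340.1132·0.923159 − 203.1547·0.701675·0.706837 = 213.219817
B₀ = V₀ − E₀ = 340.1132 − 213.219817 = 126.893383

B0=126.8934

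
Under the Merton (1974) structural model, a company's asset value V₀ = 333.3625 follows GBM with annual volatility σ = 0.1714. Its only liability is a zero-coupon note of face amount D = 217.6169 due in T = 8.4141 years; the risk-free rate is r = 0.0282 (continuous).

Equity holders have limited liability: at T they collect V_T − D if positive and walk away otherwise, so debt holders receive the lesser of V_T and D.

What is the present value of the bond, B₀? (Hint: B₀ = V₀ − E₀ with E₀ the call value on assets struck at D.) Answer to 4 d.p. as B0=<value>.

B0=166.7339

d₁ = [ln(V₀/D) + (r + σ²/2)T] / (σ√T)
   = [ln(333.3625/217.6169) + (0.0282 + 0.5·0.1714²)·8.4141] / (0.1714·√8.4141)
   = [0.426494 + 0.360872] / 0.497181 = 1.583661
d₂ = d₁ − σ√T = 1.583661 − 0.497181 = 1.086480
N(d₁) = 0.943365,  N(d₂) = 0.861367,  e^(−rT) = 0.788772
E₀ = V₀·N(d₁) − D·e^(−rT)·N(d₂)
   = 333.3625·0.943365 − 217.6169·0.788772·0.861367 = 166.628633
B₀ = V₀ − E₀ = 333.3625 − 166.628633 = 166.733867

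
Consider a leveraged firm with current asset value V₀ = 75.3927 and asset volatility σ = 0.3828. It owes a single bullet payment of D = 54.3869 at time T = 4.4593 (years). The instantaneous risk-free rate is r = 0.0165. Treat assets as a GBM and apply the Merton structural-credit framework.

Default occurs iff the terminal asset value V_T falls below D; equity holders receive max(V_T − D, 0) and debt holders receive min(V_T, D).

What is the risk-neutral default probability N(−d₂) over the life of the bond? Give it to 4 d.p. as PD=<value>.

d₁ = [ln(V₀/D) + (r + σ²/2)T] / (σ√T)
   = [ln(75.3927/54.3869) + (0.0165 + 0.5·0.3828²)·4.4593] / (0.3828·√4.4593)
   = [0.326587 + 0.400302] / 0.808361 = 0.899214
d₂ = d₁ − σ√T = 0.899214 − 0.808361 = 0.090853
risk-neutral PD = N(−d₂) = N(-0.090853) = 0.463805

PD=0.4638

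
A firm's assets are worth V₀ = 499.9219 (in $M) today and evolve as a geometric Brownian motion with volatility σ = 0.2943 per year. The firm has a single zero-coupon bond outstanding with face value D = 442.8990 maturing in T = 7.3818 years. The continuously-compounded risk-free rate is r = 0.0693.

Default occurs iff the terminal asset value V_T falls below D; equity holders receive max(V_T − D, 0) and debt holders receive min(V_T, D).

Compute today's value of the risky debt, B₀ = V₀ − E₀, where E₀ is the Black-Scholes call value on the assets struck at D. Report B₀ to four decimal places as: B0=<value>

B0=231.6058

d₁ = [ln(V₀/D) + (r + σ²/2)T] / (σ√T)
   = [ln(499.9219/442.8990) + (0.0693 + 0.5·0.2943²)·7.3818] / (0.2943·√7.3818)
   = [0.121110 + 0.831237] / 0.799597 = 1.191033
d₂ = d₁ − σ√T = 1.191033 − 0.799597 = 0.391436
N(d₁) = 0.883180,  N(d₂) = 0.652262,  e^(−rT) = 0.599560
E₀ = V₀·N(d₁) − D·e^(−rT)·N(d₂)
   = 499.9219·0.883180 − 442.8990·0.599560·0.652262 = 268.316089
B₀ = V₀ − E₀ = 499.9219 − 268.316089 = 231.605811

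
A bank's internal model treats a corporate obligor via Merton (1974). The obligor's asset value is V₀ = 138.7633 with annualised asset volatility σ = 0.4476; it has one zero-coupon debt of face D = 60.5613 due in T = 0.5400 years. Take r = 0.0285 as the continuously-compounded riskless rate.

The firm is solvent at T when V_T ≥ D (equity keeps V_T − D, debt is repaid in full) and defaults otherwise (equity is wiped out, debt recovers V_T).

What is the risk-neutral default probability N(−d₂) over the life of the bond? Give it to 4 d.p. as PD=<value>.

PD=0.0081

d₁ = [ln(V₀/D) + (r + σ²/2)T] / (σ√T)
   = [ln(138.7633/60.5613) + (0.0285 + 0.5·0.4476²)·0.5400] / (0.4476·√0.5400)
   = [0.829114 + 0.069483] / 0.328917 = 2.731983
d₂ = d₁ − σ√T = 2.731983 − 0.328917 = 2.403065
risk-neutral PD = N(−d₂) = N(-2.403065) = 0.008129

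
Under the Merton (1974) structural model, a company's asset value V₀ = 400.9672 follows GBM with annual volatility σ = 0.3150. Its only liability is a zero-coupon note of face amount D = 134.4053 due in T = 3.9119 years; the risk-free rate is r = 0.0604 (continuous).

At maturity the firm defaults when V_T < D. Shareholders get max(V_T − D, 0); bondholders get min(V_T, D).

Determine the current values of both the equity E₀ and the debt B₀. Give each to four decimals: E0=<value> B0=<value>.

E0=295.5745 B0=105.3927

d₁ = [ln(V₀/D) + (r + σ²/2)T] / (σ√T)
   = [ln(400.9672/134.4053) + (0.0604 + 0.5·0.3150²)·3.9119] / (0.3150·√3.9119)
   = [1.093020 + 0.430358] / 0.623023 = 2.445137
d₂ = d₁ − σ√T = 2.445137 − 0.623023 = 1.822113
N(d₁) = 0.992760,  N(d₂) = 0.965781,  e^(−rT) = 0.789561
E₀ = V₀·N(d₁) − D·e^(−rT)·N(d₂)
   = 400.9672·0.992760 − 134.4053·0.789561·0.965781 = 295.574479
B₀ = V₀ − E₀ = 400.9672 − 295.574479 = 105.392721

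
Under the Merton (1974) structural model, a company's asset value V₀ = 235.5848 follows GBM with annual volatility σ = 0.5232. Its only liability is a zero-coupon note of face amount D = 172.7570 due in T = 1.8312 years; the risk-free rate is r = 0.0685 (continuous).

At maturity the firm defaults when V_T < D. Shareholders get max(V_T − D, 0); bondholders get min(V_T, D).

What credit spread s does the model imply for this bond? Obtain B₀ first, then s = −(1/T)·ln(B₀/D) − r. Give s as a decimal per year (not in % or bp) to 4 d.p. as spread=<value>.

d₁ = [ln(V₀/D) + (r + σ²/2)T] / (σ√T)
   = [ln(235.5848/172.7570) + (0.0685 + 0.5·0.5232²)·1.8312] / (0.5232·√1.8312)
   = [0.310185 + 0.376072] / 0.708004 = 0.969284
d₂ = d₁ − σ√T = 0.969284 − 0.708004 = 0.261280
N(d₁) = 0.833798,  N(d₂) = 0.603062,  e^(−rT) = 0.882111
E₀ = V₀·N(d₁) − D·e^(−rT)·N(d₂)
   = 235.5848·0.833798 − 172.7570·0.882111·0.603062 = 104.529082
B₀ = V₀ − E₀ = 235.5848 − 104.529082 = 131.055718
spread = −(1/T)·ln(B₀/D) − r = −(1/1.8312)·ln(131.055718/172.7570) − 0.0685 = 0.08236469

spread=0.0824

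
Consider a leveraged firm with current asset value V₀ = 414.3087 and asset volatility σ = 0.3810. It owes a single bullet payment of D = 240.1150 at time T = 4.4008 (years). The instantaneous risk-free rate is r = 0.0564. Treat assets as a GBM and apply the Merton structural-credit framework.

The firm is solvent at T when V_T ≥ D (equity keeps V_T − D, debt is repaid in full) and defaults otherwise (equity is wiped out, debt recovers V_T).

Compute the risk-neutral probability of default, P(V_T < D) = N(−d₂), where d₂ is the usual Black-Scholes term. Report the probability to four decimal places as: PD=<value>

d₁ = [ln(V₀/D) + (r + σ²/2)T] / (σ√T)
   = [ln(414.3087/240.1150) + (0.0564 + 0.5·0.3810²)·4.4008] / (0.3810·√4.4008)
   = [0.545493 + 0.567617] / 0.799265 = 1.392668
d₂ = d₁ − σ√T = 1.392668 − 0.799265 = 0.593403
risk-neutral PD = N(−d₂) = N(-0.593403) = 0.276456

PD=0.2765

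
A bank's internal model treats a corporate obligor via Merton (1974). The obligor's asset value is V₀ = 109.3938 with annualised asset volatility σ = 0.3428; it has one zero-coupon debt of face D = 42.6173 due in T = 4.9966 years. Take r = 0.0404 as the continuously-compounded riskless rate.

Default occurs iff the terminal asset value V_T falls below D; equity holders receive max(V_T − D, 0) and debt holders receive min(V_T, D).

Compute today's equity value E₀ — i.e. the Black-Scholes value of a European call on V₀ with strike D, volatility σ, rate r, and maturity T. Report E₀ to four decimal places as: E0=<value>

E0=75.9004

d₁ = [ln(V₀/D) + (r + σ²/2)T] / (σ√T)
   = [ln(109.3938/42.6173) + (0.0404 + 0.5·0.3428²)·4.9966] / (0.3428·√4.9966)
   = [0.942694 + 0.495442] / 0.766263 = 1.876817
d₂ = d₁ − σ√T = 1.876817 − 0.766263 = 1.110554
N(d₁) = 0.969728,  N(d₂) = 0.866620,  e^(−rT) = 0.817207
E₀ = V₀·N(d₁) − D·e^(−rT)·N(d₂)
   = 109.3938·0.969728 − 42.6173·0.817207·0.866620 = 75.900369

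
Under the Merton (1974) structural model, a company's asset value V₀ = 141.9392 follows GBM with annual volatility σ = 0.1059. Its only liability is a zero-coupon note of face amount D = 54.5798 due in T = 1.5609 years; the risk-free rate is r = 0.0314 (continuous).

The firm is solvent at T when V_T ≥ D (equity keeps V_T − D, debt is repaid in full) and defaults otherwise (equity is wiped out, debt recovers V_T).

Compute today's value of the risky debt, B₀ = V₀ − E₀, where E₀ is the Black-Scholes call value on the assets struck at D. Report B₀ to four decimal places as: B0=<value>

d₁ = [ln(V₀/D) + (r + σ²/2)T] / (σ√T)
   = [ln(141.9392/54.5798) + (0.0314 + 0.5·0.1059²)·1.5609] / (0.1059·√1.5609)
   = [0.955735 + 0.057765] / 0.132307 = 7.660201
d₂ = d₁ − σ√T = 7.660201 − 0.132307 = 7.527894
N(d₁) = 1.000000,  N(d₂) = 1.000000,  e^(−rT) = 0.952169
E₀ = V₀·N(d₁) − D·e^(−rT)·N(d₂)
   = 141.9392·1.000000 − 54.5798·0.952169·1.000000 = 89.969982
B₀ = V₀ − E₀ = 141.9392 − 89.969982 = 51.969218

B0=51.9692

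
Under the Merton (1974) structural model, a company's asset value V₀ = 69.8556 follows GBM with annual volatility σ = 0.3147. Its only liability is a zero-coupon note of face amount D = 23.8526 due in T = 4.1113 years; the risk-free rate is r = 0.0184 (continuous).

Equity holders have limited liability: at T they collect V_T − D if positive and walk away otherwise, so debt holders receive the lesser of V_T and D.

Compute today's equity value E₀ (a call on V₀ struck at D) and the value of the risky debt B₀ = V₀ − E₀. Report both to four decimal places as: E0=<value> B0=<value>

d₁ = [ln(V₀/D) + (r + σ²/2)T] / (σ√T)
   = [ln(69.8556/23.8526) + (0.0184 + 0.5·0.3147²)·4.1113] / (0.3147·√4.1113)
   = [1.074537 + 0.279231] / 0.638096 = 2.121573
d₂ = d₁ − σ√T = 2.121573 − 0.638096 = 1.483477
N(d₁) = 0.983063,  N(d₂) = 0.931026,  e^(−rT) = 0.927143
E₀ = V₀·N(d₁) − D·e^(−rT)·N(d₂)
   = 69.8556·0.983063 − 23.8526·0.927143·0.931026 = 48.083050
B₀ = V₀ − E₀ = 69.8556 − 48.083050 = 21.772550

E0=48.0830 B0=21.7726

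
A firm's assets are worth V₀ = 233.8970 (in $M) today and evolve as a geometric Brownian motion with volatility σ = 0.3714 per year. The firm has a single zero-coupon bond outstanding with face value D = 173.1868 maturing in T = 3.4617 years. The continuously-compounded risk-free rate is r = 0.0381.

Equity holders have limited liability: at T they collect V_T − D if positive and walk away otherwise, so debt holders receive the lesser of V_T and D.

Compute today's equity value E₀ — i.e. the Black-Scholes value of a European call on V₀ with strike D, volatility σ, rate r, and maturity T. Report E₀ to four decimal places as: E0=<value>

E0=102.4938

d₁ = [ln(V₀/D) + (r + σ²/2)T] / (σ√T)
   = [ln(233.8970/173.1868) + (0.0381 + 0.5·0.3714²)·3.4617] / (0.3714·√3.4617)
   = [0.300510 + 0.370641] / 0.691014 = 0.971255
d₂ = d₁ − σ√T = 0.971255 − 0.691014 = 0.280242
N(d₁) = 0.834289,  N(d₂) = 0.610354,  e^(−rT) = 0.876437
E₀ = V₀·N(d₁) − D·e^(−rT)·N(d₂)
   = 233.8970·0.834289 − 173.1868·0.876437·0.610354 = 102.493831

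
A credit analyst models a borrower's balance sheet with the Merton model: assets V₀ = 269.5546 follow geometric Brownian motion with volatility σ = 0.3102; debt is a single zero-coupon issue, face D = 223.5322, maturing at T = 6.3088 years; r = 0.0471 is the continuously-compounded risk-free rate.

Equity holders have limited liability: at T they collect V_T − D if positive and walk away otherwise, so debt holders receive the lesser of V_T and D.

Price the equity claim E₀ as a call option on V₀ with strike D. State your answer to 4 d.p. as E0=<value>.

d₁ = [ln(V₀/D) + (r + σ²/2)T] / (σ√T)
   = [ln(269.5546/223.5322) + (0.0471 + 0.5·0.3102²)·6.3088] / (0.3102·√6.3088)
   = [0.187215 + 0.600674] / 0.779139 = 1.011230
d₂ = d₁ − σ√T = 1.011230 − 0.779139 = 0.232091
N(d₁) = 0.844047,  N(d₂) = 0.591766,  e^(−rT) = 0.742937
E₀ = V₀·N(d₁) − D·e^(−rT)·N(d₂)
   = 269.5546·0.844047 − 223.5322·0.742937·0.591766 = 129.241937

E0=129.2419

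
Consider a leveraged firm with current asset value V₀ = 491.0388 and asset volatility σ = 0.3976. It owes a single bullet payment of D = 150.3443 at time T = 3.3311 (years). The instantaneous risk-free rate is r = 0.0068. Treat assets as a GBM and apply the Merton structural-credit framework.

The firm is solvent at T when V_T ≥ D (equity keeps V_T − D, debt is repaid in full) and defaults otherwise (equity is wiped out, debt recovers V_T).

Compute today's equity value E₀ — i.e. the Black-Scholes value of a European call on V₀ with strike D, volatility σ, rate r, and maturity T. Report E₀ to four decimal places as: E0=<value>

d₁ = [ln(V₀/D) + (r + σ²/2)T] / (σ√T)
   = [ln(491.0388/150.3443) + (0.0068 + 0.5·0.3976²)·3.3311] / (0.3976·√3.3311)
   = [1.183595 + 0.285951] / 0.725672 = 2.025084
d₂ = d₁ − σ√T = 2.025084 − 0.725672 = 1.299412
N(d₁) = 0.978571,  N(d₂) = 0.903099,  e^(−rT) = 0.977603
E₀ = V₀·N(d₁) − D·e^(−rT)·N(d₂)
   = 491.0388·0.978571 − 150.3443·0.977603·0.903099 = 347.781348

E0=347.7813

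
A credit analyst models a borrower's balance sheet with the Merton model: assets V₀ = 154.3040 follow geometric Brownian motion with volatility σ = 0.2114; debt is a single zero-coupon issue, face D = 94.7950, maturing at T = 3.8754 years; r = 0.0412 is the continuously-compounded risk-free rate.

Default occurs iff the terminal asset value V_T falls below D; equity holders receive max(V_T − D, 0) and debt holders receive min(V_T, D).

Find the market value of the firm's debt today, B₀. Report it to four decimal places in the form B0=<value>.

d₁ = [ln(V₀/D) + (r + σ²/2)T] / (σ√T)
   = [ln(154.3040/94.7950) + (0.0412 + 0.5·0.2114²)·3.8754] / (0.2114·√3.8754)
   = [0.487208 + 0.246262] / 0.416163 = 1.762460
d₂ = d₁ − σ√T = 1.762460 − 0.416163 = 1.346297
N(d₁) = 0.961004,  N(d₂) = 0.910897,  e^(−rT) = 0.852428
E₀ = V₀·N(d₁) − D·e^(−rT)·N(d₂)
   = 154.3040·0.961004 − 94.7950·0.852428·0.910897 = 74.680952
B₀ = V₀ − E₀ = 154.3040 − 74.680952 = 79.623048

B0=79.6230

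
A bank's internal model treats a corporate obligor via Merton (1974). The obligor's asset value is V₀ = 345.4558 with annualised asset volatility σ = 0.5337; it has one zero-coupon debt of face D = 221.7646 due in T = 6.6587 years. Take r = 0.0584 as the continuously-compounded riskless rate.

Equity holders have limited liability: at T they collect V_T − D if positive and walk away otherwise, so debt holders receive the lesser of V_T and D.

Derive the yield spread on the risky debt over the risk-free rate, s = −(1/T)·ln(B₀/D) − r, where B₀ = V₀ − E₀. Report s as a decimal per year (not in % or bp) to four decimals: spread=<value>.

d₁ = [ln(V₀/D) + (r + σ²/2)T] / (σ√T)
   = [ln(345.4558/221.7646) + (0.0584 + 0.5·0.5337²)·6.6587] / (0.5337·√6.6587)
   = [0.443248 + 1.337186] / 1.377184 = 1.292808
d₂ = d₁ − σ√T = 1.292808 − 1.377184 = -0.084376
N(d₁) = 0.901961,  N(d₂) = 0.466379,  e^(−rT) = 0.677824
E₀ = V₀·N(d₁) − D·e^(−rT)·N(d₂)
   = 345.4558·0.901961 − 221.7646·0.677824·0.466379 = 241.482949
B₀ = V₀ − E₀ = 345.4558 − 241.482949 = 103.972851
spread = −(1/T)·ln(B₀/D) − r = −(1/6.6587)·ln(103.972851/221.7646) − 0.0584 = 0.05535894

spread=0.0554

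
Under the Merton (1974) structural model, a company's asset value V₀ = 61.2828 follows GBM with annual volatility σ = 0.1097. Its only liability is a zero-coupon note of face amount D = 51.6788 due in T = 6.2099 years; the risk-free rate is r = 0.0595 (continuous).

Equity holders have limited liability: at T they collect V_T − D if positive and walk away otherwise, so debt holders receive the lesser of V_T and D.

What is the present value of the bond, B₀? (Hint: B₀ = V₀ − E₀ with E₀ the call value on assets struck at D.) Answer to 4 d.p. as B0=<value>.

d₁ = [ln(V₀/D) + (r + σ²/2)T] / (σ√T)
   = [ln(61.2828/51.6788) + (0.0595 + 0.5·0.1097²)·6.2099] / (0.1097·√6.2099)
   = [0.170452 + 0.406854] / 0.273369 = 2.111821
d₂ = d₁ − σ√T = 2.111821 − 0.273369 = 1.838452
N(d₁) = 0.982649,  N(d₂) = 0.967002,  e^(−rT) = 0.691087
E₀ = V₀·N(d₁) − D·e^(−rT)·N(d₂)
   = 61.2828·0.982649 − 51.6788·0.691087·0.967002 = 25.683429
B₀ = V₀ − E₀ = 61.2828 − 25.683429 = 35.599371

B0=35.5994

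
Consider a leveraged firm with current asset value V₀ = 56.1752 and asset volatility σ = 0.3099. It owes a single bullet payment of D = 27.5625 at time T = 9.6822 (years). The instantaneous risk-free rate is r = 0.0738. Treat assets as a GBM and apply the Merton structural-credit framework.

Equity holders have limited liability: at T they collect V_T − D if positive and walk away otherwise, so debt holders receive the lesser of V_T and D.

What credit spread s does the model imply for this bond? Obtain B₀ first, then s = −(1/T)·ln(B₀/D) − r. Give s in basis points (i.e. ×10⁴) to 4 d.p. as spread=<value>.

spread=59.0785

d₁ = [ln(V₀/D) + (r + σ²/2)T] / (σ√T)
   = [ln(56.1752/27.5625) + (0.0738 + 0.5·0.3099²)·9.6822] / (0.3099·√9.6822)
   = [0.712019 + 1.179476] / 0.964292 = 1.961538
d₂ = d₁ − σ√T = 1.961538 − 0.964292 = 0.997246
N(d₁) = 0.975092,  N(d₂) = 0.840677,  e^(−rT) = 0.489414
E₀ = V₀·N(d₁) − D·e^(−rT)·N(d₂)
   = 56.1752·0.975092 − 27.5625·0.489414·0.840677 = 43.435682
B₀ = V₀ − E₀ = 56.1752 − 43.435682 = 12.739518
spread = −(1/T)·ln(B₀/D) − r = −(1/9.6822)·ln(12.739518/27.5625) − 0.0738 = 0.00590785
in basis points: 0.00590785 × 10⁴ = 59.0785 bp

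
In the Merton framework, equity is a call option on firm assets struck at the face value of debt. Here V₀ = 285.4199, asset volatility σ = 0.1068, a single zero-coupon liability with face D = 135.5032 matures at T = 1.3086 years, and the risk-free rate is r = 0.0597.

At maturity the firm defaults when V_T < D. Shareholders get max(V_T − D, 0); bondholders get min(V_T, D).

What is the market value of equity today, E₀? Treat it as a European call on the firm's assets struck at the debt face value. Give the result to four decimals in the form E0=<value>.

d₁ = [ln(V₀/D) + (r + σ²/2)T] / (σ√T)
   = [ln(285.4199/135.5032) + (0.0597 + 0.5·0.1068²)·1.3086] / (0.1068·√1.3086)
   = [0.744966 + 0.085587] / 0.122173 = 6.798177
d₂ = d₁ − σ√T = 6.798177 − 0.122173 = 6.676004
N(d₁) = 1.000000,  N(d₂) = 1.000000,  e^(−rT) = 0.924850
E₀ = V₀·N(d₁) − D·e^(−rT)·N(d₂)
   = 285.4199·1.000000 − 135.5032·0.924850·1.000000 = 160.099728

E0=160.0997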